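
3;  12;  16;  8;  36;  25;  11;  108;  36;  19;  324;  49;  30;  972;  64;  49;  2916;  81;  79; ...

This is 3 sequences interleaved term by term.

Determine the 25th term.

Taking every 3rd term gives 3 separate tracks.
Stream A = 3, 8, 11, 19, 30, 49, 79: a Fibonacci-like recurrence a_n = a_{n-1} + a_{n-2}.
Stream B = 12, 36, 108, 324, 972, 2916: geometric with ratio 3.
Stream C = 16, 25, 36, 49, 64, 81: consecutive squares n² from n = 4.
Position 25 → stream A, term 9 = 207.

207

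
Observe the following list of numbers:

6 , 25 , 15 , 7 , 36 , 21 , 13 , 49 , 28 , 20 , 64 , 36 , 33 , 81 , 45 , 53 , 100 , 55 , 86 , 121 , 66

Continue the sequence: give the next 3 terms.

Split by position mod 3: positions 1, 4, 7, … form one track, and each other residue class forms its own.
Subsequence A is 6, 7, 13, 20, 33, 53, 86, which is a Fibonacci-like recurrence a_n = a_{n-1} + a_{n-2}.
Subsequence B is 25, 36, 49, 64, 81, 100, 121, which is perfect squares starting at 5².
Subsequence C is 15, 21, 28, 36, 45, 55, 66, which is the triangular numbers T_5, T_6, ….
Position 22 → subsequence A, term 8 = 139.
The 23rd slot belongs to subsequence B; its 8th term is 144.
Position 24 falls in subsequence C as its term 8, giving 78.

139, 144, 78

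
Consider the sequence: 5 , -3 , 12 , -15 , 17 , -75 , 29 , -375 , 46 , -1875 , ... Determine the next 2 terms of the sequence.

Odd-indexed and even-indexed terms follow separate rules.
Track A: 5, 12, 17, 29, 46. Each term equals the sum of the previous two.
Track B: -3, -15, -75, -375, -1875. Geometric, ×5 each step.
Position 11 → track A, term 6 = 75.
The 12th slot belongs to track B; its 6th term is -9375.

75, -9375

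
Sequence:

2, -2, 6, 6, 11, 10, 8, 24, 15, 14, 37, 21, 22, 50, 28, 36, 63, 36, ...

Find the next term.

58

Split by position mod 3 into 3 tracks.
Track A: 2, 6, 8, 14, 22, 36 — a Fibonacci-like recurrence a_n = a_{n-1} + a_{n-2}.
Track B: -2, 11, 24, 37, 50, 63 — adding 13 each time.
Track C: 6, 10, 15, 21, 28, 36 — triangular numbers starting at T_3.
Term 19 comes from track A (its 7th entry): 58.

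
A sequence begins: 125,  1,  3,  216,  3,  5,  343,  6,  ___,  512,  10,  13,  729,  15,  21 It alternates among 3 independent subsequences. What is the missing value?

Split by position mod 3: positions 1, 4, 7, … form one track, and each other residue class forms its own.
Track A: 125, 216, 343, 512, 729 — perfect cubes starting at 5³.
Track B: 1, 3, 6, 10, 15 — the triangular numbers T_1, T_2, ….
Track C: 3, 5, ?, 13, 21 — Fibonacci-style (each term is the sum of the two before it).
Filling track C at index 3 by its rule yields 8.

8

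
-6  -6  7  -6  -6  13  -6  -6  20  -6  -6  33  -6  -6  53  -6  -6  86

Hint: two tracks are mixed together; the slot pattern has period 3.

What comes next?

Positions follow the repeating pattern AAB; grouping by letter gives 2 tracks.
Track A is -6, -6, -6, -6, -6, -6, -6, -6, -6, -6, -6, -6, which is constant -6.
Track B is 7, 13, 20, 33, 53, 86, which is Fibonacci-style (each term is the sum of the two before it).
Term 19 comes from track A (its 13th entry): -6.

-6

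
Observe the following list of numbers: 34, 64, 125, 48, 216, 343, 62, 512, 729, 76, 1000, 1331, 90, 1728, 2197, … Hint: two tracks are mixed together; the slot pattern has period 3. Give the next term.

Positions follow the repeating pattern ABB; grouping by letter gives 2 tracks.
Stream A is 34, 48, 62, 76, 90, which is linear: a_n = 20 + 14·n.
Stream B is 64, 125, 216, 343, 512, 729, 1000, 1331, 1728, 2197, which is perfect cubes starting at 4³.
Position 16 falls in stream A as its term 6, giving 104.

104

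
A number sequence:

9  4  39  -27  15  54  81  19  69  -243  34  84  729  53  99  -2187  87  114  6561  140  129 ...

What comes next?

-19683

Taking every 3rd term gives 3 separate tracks.
Subsequence A: 9, -27, 81, -243, 729, -2187, 6561 (geometric, ×-3 each step).
Subsequence B: 4, 15, 19, 34, 53, 87, 140 (each term equals the sum of the previous two).
Subsequence C: 39, 54, 69, 84, 99, 114, 129 (arithmetic, step +15).
Position 22 falls in subsequence A as its term 8, giving -19683.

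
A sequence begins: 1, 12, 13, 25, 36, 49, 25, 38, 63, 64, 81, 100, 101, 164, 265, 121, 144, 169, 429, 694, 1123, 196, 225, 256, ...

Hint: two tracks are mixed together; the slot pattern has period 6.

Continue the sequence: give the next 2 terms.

1817, 2940

Positions follow the repeating pattern AAABBB; grouping by letter gives 2 tracks.
Stream A is 1, 12, 13, 25, 38, 63, 101, 164, 265, 429, 694, 1123, which is each term equals the sum of the previous two.
Stream B is 25, 36, 49, 64, 81, 100, 121, 144, 169, 196, 225, 256, which is the squares 5², 6², 7², ….
The 25th slot belongs to stream A; its 13th term is 1817.
Position 26 → stream A, term 14 = 2940.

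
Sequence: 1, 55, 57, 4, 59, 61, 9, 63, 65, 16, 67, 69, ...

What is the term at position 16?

36

Reading positions in blocks of 3 reveals the pattern ABB — 2 tracks woven together.
Track A = 1, 4, 9, 16: perfect squares starting at 1².
Track B = 55, 57, 59, 61, 63, 65, 67, 69: arithmetic, step +2.
The 16th slot belongs to track A; its 6th term is 36.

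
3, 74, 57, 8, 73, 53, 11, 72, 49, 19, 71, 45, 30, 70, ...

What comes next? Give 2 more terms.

Read the sequence 3 terms at a time; column i is its own pattern.
Subsequence A: 3, 8, 11, 19, 30 — each term equals the sum of the previous two.
Subsequence B: 74, 73, 72, 71, 70 — arithmetic with common difference −1.
Subsequence C: 57, 53, 49, 45 — arithmetic, step −4.
The 15th slot belongs to subsequence C; its 5th term is 41.
Position 16 falls in subsequence A as its term 6, giving 49.

41, 49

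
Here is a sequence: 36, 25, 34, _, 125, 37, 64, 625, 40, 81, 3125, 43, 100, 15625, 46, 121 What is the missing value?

49

Split by position mod 3 into 3 tracks.
Subsequence A = 36, ?, 64, 81, 100, 121: perfect squares starting at 6².
Subsequence B = 25, 125, 625, 3125, 15625: powers of 5.
Subsequence C = 34, 37, 40, 43, 46: arithmetic, step +3.
The gap is subsequence A's term 2; the rule gives 49.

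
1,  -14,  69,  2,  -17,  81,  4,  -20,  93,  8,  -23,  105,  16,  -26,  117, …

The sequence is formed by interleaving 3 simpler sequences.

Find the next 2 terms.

32, -29

Split by position mod 3 into 3 tracks.
Subsequence A is 1, 2, 4, 8, 16, which is successive powers of 2.
Subsequence B is -14, -17, -20, -23, -26, which is subtracting 3 each time.
Subsequence C is 69, 81, 93, 105, 117, which is arithmetic with common difference +12.
Term 16 comes from subsequence A (its 6th entry): 32.
The 17th slot belongs to subsequence B; its 6th term is -29.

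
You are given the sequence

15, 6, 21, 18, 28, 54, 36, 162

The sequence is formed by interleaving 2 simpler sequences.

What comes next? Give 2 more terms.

Taking every 2nd term gives 2 separate tracks.
Track A is 15, 21, 28, 36, which is triangular numbers starting at T_5.
Track B is 6, 18, 54, 162, which is a geometric progression (common ratio 3).
Position 9 → track A, term 5 = 45.
Term 10 comes from track B (its 5th entry): 486.

45, 486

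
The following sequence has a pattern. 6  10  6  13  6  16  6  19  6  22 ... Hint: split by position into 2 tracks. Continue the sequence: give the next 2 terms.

6, 25

Odd-indexed and even-indexed terms follow separate rules.
Subsequence A is 6, 6, 6, 6, 6, which is always 6.
Subsequence B is 10, 13, 16, 19, 22, which is adding 3 each time.
Term 11 comes from subsequence A (its 6th entry): 6.
The 12th slot belongs to subsequence B; its 6th term is 25.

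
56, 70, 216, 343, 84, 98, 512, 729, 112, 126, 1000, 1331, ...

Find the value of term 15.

Positions follow the repeating pattern AABB; grouping by letter gives 2 tracks.
Track A = 56, 70, 84, 98, 112, 126: linear: a_n = 42 + 14·n.
Track B = 216, 343, 512, 729, 1000, 1331: consecutive cubes n³ from n = 6.
Term 15 comes from track B (its 7th entry): 1728.

1728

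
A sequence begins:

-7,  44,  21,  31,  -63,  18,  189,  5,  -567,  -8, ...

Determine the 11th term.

Positions 1, 3, 5, … form one subsequence and positions 2, 4, 6, … form another.
Track A = -7, 21, -63, 189, -567: multiplying by -3 each time.
Track B = 44, 31, 18, 5, -8: arithmetic with common difference −13.
Term 11 comes from track A (its 6th entry): 1701.

1701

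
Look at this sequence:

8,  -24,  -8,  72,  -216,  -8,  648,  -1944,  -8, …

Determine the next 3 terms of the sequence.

5832, -17496, -8

The slot pattern repeats as AAB (period 3), so there are 2 interleaved tracks.
Subsequence A: 8, -24, 72, -216, 648, -1944 — multiplying by -3 each time.
Subsequence B: -8, -8, -8 — constant -8.
Term 10 comes from subsequence A (its 7th entry): 5832.
Position 11 falls in subsequence A as its term 8, giving -17496.
Position 12 falls in subsequence B as its term 4, giving -8.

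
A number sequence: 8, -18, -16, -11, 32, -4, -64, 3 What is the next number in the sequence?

The terms cycle through 2 interleaved subsequences.
Track A: 8, -16, 32, -64. Geometric, ×-2 each step.
Track B: -18, -11, -4, 3. Adding 7 each time.
Position 9 falls in track A as its term 5, giving 128.

128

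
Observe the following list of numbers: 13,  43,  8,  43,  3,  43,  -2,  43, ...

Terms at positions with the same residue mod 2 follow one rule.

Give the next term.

-7

Split by position mod 2 into 2 tracks.
Subsequence A: 13, 8, 3, -2 (linear: a_n = 18 − 5·n).
Subsequence B: 43, 43, 43, 43 (constant 43).
Term 9 comes from subsequence A (its 5th entry): -7.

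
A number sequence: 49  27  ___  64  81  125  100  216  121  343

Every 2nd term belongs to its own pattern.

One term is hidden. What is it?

Positions 1, 3, 5, … form one subsequence and positions 2, 4, 6, … form another.
Track A: 49, ?, 81, 100, 121 (perfect squares starting at 7²).
Track B: 27, 64, 125, 216, 343 (perfect cubes starting at 3³).
Track A's pattern makes the blank 64.

64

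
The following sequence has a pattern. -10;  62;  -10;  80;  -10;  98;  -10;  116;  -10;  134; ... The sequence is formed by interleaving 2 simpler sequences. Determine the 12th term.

152

Taking every 2nd term gives 2 separate tracks.
Stream A: -10, -10, -10, -10, -10. Constant -10.
Stream B: 62, 80, 98, 116, 134. Arithmetic, step +18.
Position 12 → stream B, term 6 = 152.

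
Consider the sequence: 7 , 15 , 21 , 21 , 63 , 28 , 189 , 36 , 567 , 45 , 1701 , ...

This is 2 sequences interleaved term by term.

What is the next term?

The terms cycle through 2 interleaved subsequences.
Subsequence A is 7, 21, 63, 189, 567, 1701, which is multiplying by 3 each time.
Subsequence B is 15, 21, 28, 36, 45, which is triangular numbers starting at T_5.
Position 12 → subsequence B, term 6 = 55.

55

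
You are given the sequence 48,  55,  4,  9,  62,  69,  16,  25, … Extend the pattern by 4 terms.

Reading positions in blocks of 4 reveals the pattern AABB — 2 tracks woven together.
Stream A: 48, 55, 62, 69. Arithmetic with common difference +7.
Stream B: 4, 9, 16, 25. Perfect squares starting at 2².
The 9th slot belongs to stream A; its 5th term is 76.
The 10th slot belongs to stream A; its 6th term is 83.
Term 11 comes from stream B (its 5th entry): 36.
Position 12 falls in stream B as its term 6, giving 49.

76, 83, 36, 49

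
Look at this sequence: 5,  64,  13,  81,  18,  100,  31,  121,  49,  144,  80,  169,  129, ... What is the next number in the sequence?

196

The terms cycle through 2 interleaved subsequences.
Track A: 5, 13, 18, 31, 49, 80, 129 (each term equals the sum of the previous two).
Track B: 64, 81, 100, 121, 144, 169 (consecutive squares n² from n = 8).
The 14th slot belongs to track B; its 7th term is 196.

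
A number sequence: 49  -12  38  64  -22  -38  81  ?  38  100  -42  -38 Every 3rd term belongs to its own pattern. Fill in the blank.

-32

Split by position mod 3: positions 1, 4, 7, … form one track, and each other residue class forms its own.
Track A = 49, 64, 81, 100: the squares 7², 8², 9², ….
Track B = -12, -22, ?, -42: arithmetic with common difference −10.
Track C = 38, -38, 38, -38: alternating ±38.
So the missing entry in track B is -32.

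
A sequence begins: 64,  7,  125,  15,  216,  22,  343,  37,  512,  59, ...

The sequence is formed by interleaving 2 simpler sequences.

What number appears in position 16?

The terms cycle through 2 interleaved subsequences.
Stream A is 64, 125, 216, 343, 512, which is perfect cubes starting at 4³.
Stream B is 7, 15, 22, 37, 59, which is a Fibonacci-like recurrence a_n = a_{n-1} + a_{n-2}.
Position 16 → stream B, term 8 = 251.

251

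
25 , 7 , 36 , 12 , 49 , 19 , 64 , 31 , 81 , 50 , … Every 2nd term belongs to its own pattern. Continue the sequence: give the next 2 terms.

The terms cycle through 2 interleaved subsequences.
Subsequence A is 25, 36, 49, 64, 81, which is perfect squares starting at 5².
Subsequence B is 7, 12, 19, 31, 50, which is each term equals the sum of the previous two.
Position 11 → subsequence A, term 6 = 100.
Position 12 → subsequence B, term 6 = 81.

100, 81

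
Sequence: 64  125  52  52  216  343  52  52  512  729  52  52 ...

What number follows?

The slot pattern repeats as AABB (period 4), so there are 2 interleaved tracks.
Subsequence A: 64, 125, 216, 343, 512, 729 — perfect cubes starting at 4³.
Subsequence B: 52, 52, 52, 52, 52, 52 — the constant sequence 52.
The 13th slot belongs to subsequence A; its 7th term is 1000.

1000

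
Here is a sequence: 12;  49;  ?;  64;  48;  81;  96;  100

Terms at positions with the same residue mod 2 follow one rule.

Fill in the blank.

Positions 1, 3, 5, … form one subsequence and positions 2, 4, 6, … form another.
Stream A: 12, ?, 48, 96. Geometric, ×2 each step.
Stream B: 49, 64, 81, 100. Consecutive squares n² from n = 7.
Filling stream A at index 2 by its rule yields 24.

24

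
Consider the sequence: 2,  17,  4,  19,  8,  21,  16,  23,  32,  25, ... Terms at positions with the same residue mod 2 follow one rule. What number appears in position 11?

64

Taking every 2nd term gives 2 separate tracks.
Track A = 2, 4, 8, 16, 32: successive powers of 2.
Track B = 17, 19, 21, 23, 25: adding 2 each time.
The 11th slot belongs to track A; its 6th term is 64.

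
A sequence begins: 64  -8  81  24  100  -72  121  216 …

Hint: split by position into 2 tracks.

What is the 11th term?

Odd-indexed and even-indexed terms follow separate rules.
Track A is 64, 81, 100, 121, which is consecutive squares n² from n = 8.
Track B is -8, 24, -72, 216, which is geometric with ratio -3.
Term 11 comes from track A (its 6th entry): 169.

169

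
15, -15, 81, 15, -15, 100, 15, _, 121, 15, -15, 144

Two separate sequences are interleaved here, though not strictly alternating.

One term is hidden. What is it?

-15

Reading positions in blocks of 3 reveals the pattern AAB — 2 tracks woven together.
Track A: 15, -15, 15, -15, 15, ?, 15, -15. Alternating ±15.
Track B: 81, 100, 121, 144. Perfect squares starting at 9².
So the missing entry in track A is -15.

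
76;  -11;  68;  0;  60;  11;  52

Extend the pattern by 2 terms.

The terms cycle through 2 interleaved subsequences.
Track A: 76, 68, 60, 52 (arithmetic, step −8).
Track B: -11, 0, 11 (linear: a_n = -22 + 11·n).
Position 8 falls in track B as its term 4, giving 22.
The 9th slot belongs to track A; its 5th term is 44.

22, 44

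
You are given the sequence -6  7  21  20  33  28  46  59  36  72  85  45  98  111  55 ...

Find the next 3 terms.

124, 137, 66

Positions follow the repeating pattern AAB; grouping by letter gives 2 tracks.
Stream A: -6, 7, 20, 33, 46, 59, 72, 85, 98, 111. Linear: a_n = -19 + 13·n.
Stream B: 21, 28, 36, 45, 55. Triangular numbers starting at T_6.
The 16th slot belongs to stream A; its 11th term is 124.
Term 17 comes from stream A (its 12th entry): 137.
Term 18 comes from stream B (its 6th entry): 66.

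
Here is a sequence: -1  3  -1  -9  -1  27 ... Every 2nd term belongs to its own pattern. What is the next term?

Positions 1, 3, 5, … form one subsequence and positions 2, 4, 6, … form another.
Track A = -1, -1, -1: always -1.
Track B = 3, -9, 27: multiplying by -3 each time.
Position 7 → track A, term 4 = -1.

-1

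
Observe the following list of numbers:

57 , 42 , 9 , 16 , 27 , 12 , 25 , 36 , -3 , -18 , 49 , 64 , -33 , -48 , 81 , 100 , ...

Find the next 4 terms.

Reading positions in blocks of 4 reveals the pattern AABB — 2 tracks woven together.
Track A: 57, 42, 27, 12, -3, -18, -33, -48 (linear: a_n = 72 − 15·n).
Track B: 9, 16, 25, 36, 49, 64, 81, 100 (consecutive squares n² from n = 3).
Position 17 falls in track A as its term 9, giving -63.
Position 18 → track A, term 10 = -78.
Position 19 → track B, term 9 = 121.
Position 20 falls in track B as its term 10, giving 144.

-63, -78, 121, 144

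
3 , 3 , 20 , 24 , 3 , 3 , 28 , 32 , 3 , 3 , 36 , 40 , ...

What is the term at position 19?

Positions follow the repeating pattern AABB; grouping by letter gives 2 tracks.
Stream A: 3, 3, 3, 3, 3, 3 — the constant sequence 3.
Stream B: 20, 24, 28, 32, 36, 40 — arithmetic, step +4.
The 19th slot belongs to stream B; its 9th term is 52.

52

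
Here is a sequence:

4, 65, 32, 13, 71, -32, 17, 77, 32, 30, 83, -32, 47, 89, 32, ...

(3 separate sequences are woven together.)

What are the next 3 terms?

77, 95, -32

Taking every 3rd term gives 3 separate tracks.
Subsequence A: 4, 13, 17, 30, 47 — Fibonacci-style (each term is the sum of the two before it).
Subsequence B: 65, 71, 77, 83, 89 — arithmetic with common difference +6.
Subsequence C: 32, -32, 32, -32, 32 — oscillating between 32 and -32.
Term 16 comes from subsequence A (its 6th entry): 77.
The 17th slot belongs to subsequence B; its 6th term is 95.
Position 18 falls in subsequence C as its term 6, giving -32.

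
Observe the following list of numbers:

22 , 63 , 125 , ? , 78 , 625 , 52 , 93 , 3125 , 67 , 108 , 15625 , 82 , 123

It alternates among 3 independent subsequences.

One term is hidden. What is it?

37

Read the sequence 3 terms at a time; column i is its own pattern.
Track A: 22, ?, 52, 67, 82 (arithmetic, step +15).
Track B: 63, 78, 93, 108, 123 (adding 15 each time).
Track C: 125, 625, 3125, 15625 (powers of 5).
Track A's pattern makes the blank 37.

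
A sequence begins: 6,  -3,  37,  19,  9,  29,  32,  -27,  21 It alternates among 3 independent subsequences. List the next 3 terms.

45, 81, 13

Split by position mod 3 into 3 tracks.
Track A: 6, 19, 32 (adding 13 each time).
Track B: -3, 9, -27 (multiplying by -3 each time).
Track C: 37, 29, 21 (arithmetic, step −8).
The 10th slot belongs to track A; its 4th term is 45.
Term 11 comes from track B (its 4th entry): 81.
The 12th slot belongs to track C; its 4th term is 13.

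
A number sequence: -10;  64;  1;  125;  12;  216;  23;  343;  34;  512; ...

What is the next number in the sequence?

45

Odd-indexed and even-indexed terms follow separate rules.
Stream A = -10, 1, 12, 23, 34: arithmetic with common difference +11.
Stream B = 64, 125, 216, 343, 512: perfect cubes starting at 4³.
Position 11 falls in stream A as its term 6, giving 45.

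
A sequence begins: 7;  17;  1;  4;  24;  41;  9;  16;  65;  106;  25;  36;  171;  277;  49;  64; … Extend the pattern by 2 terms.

448, 725

The slot pattern repeats as AABB (period 4), so there are 2 interleaved tracks.
Track A is 7, 17, 24, 41, 65, 106, 171, 277, which is a Fibonacci-like recurrence a_n = a_{n-1} + a_{n-2}.
Track B is 1, 4, 9, 16, 25, 36, 49, 64, which is the squares 1², 2², 3², ….
The 17th slot belongs to track A; its 9th term is 448.
Position 18 falls in track A as its term 10, giving 725.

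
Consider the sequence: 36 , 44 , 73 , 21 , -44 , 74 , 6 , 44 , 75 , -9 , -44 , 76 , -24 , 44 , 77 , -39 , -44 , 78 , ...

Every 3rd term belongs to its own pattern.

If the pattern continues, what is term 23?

Split by position mod 3: positions 1, 4, 7, … form one track, and each other residue class forms its own.
Track A: 36, 21, 6, -9, -24, -39 — arithmetic with common difference −15.
Track B: 44, -44, 44, -44, 44, -44 — alternating ±44.
Track C: 73, 74, 75, 76, 77, 78 — arithmetic with common difference +1.
Term 23 comes from track B (its 8th entry): -44.

-44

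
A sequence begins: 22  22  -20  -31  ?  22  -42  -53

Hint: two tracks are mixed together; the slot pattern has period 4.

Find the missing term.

Reading positions in blocks of 4 reveals the pattern AABB — 2 tracks woven together.
Subsequence A: 22, 22, ?, 22 (constant 22).
Subsequence B: -20, -31, -42, -53 (arithmetic with common difference −11).
So the missing entry in subsequence A is 22.

22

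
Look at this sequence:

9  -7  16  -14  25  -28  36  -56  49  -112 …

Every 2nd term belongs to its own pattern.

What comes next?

64

Split by position mod 2 into 2 tracks.
Track A: 9, 16, 25, 36, 49 — perfect squares starting at 3².
Track B: -7, -14, -28, -56, -112 — multiplying by 2 each time.
The 11th slot belongs to track A; its 6th term is 64.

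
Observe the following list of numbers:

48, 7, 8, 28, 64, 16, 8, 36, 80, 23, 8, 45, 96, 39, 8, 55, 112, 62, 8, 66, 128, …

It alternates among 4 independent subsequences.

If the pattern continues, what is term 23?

Read the sequence 4 terms at a time; column i is its own pattern.
Track A = 48, 64, 80, 96, 112, 128: arithmetic, step +16.
Track B = 7, 16, 23, 39, 62: each term equals the sum of the previous two.
Track C = 8, 8, 8, 8, 8: always 8.
Track D = 28, 36, 45, 55, 66: triangular numbers n(n+1)/2 for n = 7, 8, ….
Position 23 falls in track C as its term 6, giving 8.

8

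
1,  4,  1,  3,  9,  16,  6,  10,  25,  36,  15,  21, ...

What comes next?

Reading positions in blocks of 4 reveals the pattern AABB — 2 tracks woven together.
Stream A: 1, 4, 9, 16, 25, 36 — perfect squares starting at 1².
Stream B: 1, 3, 6, 10, 15, 21 — triangular numbers n(n+1)/2 for n = 1, 2, ….
Position 13 → stream A, term 7 = 49.

49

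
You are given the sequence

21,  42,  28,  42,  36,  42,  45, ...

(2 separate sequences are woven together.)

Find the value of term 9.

55

Odd-indexed and even-indexed terms follow separate rules.
Track A is 21, 28, 36, 45, which is the triangular numbers T_6, T_7, ….
Track B is 42, 42, 42, which is constant 42.
Term 9 comes from track A (its 5th entry): 55.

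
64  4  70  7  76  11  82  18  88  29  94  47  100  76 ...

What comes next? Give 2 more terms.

Positions 1, 3, 5, … form one subsequence and positions 2, 4, 6, … form another.
Stream A: 64, 70, 76, 82, 88, 94, 100 — arithmetic, step +6.
Stream B: 4, 7, 11, 18, 29, 47, 76 — Fibonacci-style (each term is the sum of the two before it).
The 15th slot belongs to stream A; its 8th term is 106.
Position 16 falls in stream B as its term 8, giving 123.

106, 123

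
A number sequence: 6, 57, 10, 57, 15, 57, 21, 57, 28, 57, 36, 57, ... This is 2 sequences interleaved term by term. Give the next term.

Split by position mod 2 into 2 tracks.
Stream A: 6, 10, 15, 21, 28, 36. Triangular numbers starting at T_3.
Stream B: 57, 57, 57, 57, 57, 57. The constant sequence 57.
The 13th slot belongs to stream A; its 7th term is 45.

45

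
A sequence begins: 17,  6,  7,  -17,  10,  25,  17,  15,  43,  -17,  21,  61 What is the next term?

17

Taking every 3rd term gives 3 separate tracks.
Track A = 17, -17, 17, -17: oscillating between 17 and -17.
Track B = 6, 10, 15, 21: triangular numbers n(n+1)/2 for n = 3, 4, ….
Track C = 7, 25, 43, 61: adding 18 each time.
The 13th slot belongs to track A; its 5th term is 17.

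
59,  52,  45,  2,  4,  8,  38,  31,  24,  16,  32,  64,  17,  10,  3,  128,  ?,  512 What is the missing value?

256

Positions follow the repeating pattern AAABBB; grouping by letter gives 2 tracks.
Track A is 59, 52, 45, 38, 31, 24, 17, 10, 3, which is subtracting 7 each time.
Track B is 2, 4, 8, 16, 32, 64, 128, ?, 512, which is successive powers of 2.
So the missing entry in track B is 256.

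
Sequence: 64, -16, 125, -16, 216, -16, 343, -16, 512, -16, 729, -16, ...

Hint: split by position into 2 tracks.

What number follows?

1000

Odd-indexed and even-indexed terms follow separate rules.
Subsequence A: 64, 125, 216, 343, 512, 729 (consecutive cubes n³ from n = 4).
Subsequence B: -16, -16, -16, -16, -16, -16 (constant -16).
Position 13 falls in subsequence A as its term 7, giving 1000.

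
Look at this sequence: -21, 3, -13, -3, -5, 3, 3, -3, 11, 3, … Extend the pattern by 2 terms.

Odd-indexed and even-indexed terms follow separate rules.
Stream A: -21, -13, -5, 3, 11. Arithmetic with common difference +8.
Stream B: 3, -3, 3, -3, 3. The oscillation 3·(−1)^(n+1).
Term 11 comes from stream A (its 6th entry): 19.
The 12th slot belongs to stream B; its 6th term is -3.

19, -3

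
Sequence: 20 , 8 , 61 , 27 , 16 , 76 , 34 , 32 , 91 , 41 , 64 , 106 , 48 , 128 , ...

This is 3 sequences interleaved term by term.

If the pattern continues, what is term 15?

121

Taking every 3rd term gives 3 separate tracks.
Track A: 20, 27, 34, 41, 48. Adding 7 each time.
Track B: 8, 16, 32, 64, 128. Geometric with ratio 2.
Track C: 61, 76, 91, 106. Adding 15 each time.
Term 15 comes from track C (its 5th entry): 121.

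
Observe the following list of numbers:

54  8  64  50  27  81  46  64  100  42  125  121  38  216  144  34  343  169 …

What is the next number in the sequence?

30

Read the sequence 3 terms at a time; column i is its own pattern.
Stream A = 54, 50, 46, 42, 38, 34: subtracting 4 each time.
Stream B = 8, 27, 64, 125, 216, 343: the cubes 2³, 3³, 4³, ….
Stream C = 64, 81, 100, 121, 144, 169: the squares 8², 9², 10², ….
The 19th slot belongs to stream A; its 7th term is 30.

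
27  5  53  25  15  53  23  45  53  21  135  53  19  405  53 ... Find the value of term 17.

1215

The terms cycle through 3 interleaved subsequences.
Track A is 27, 25, 23, 21, 19, which is arithmetic, step −2.
Track B is 5, 15, 45, 135, 405, which is multiplying by 3 each time.
Track C is 53, 53, 53, 53, 53, which is the constant sequence 53.
Position 17 falls in track B as its term 6, giving 1215.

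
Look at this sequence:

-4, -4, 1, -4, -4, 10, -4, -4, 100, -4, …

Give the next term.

-4

Reading positions in blocks of 3 reveals the pattern AAB — 2 tracks woven together.
Track A = -4, -4, -4, -4, -4, -4, -4: always -4.
Track B = 1, 10, 100: powers 10^0, 10^1, 10^2, ….
The 11th slot belongs to track A; its 8th term is -4.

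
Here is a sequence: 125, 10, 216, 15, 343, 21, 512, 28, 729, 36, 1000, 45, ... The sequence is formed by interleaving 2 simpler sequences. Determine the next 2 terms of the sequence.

1331, 55

The terms cycle through 2 interleaved subsequences.
Subsequence A: 125, 216, 343, 512, 729, 1000. Consecutive cubes n³ from n = 5.
Subsequence B: 10, 15, 21, 28, 36, 45. Triangular numbers n(n+1)/2 for n = 4, 5, ….
Position 13 falls in subsequence A as its term 7, giving 1331.
Term 14 comes from subsequence B (its 7th entry): 55.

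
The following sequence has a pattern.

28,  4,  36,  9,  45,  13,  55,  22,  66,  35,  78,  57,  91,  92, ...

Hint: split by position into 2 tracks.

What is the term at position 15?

Positions 1, 3, 5, … form one subsequence and positions 2, 4, 6, … form another.
Track A: 28, 36, 45, 55, 66, 78, 91 — the triangular numbers T_7, T_8, ….
Track B: 4, 9, 13, 22, 35, 57, 92 — a Fibonacci-like recurrence a_n = a_{n-1} + a_{n-2}.
Position 15 falls in track A as its term 8, giving 105.

105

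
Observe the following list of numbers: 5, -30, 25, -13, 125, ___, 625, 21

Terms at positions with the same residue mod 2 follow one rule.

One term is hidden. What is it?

4

Positions 1, 3, 5, … form one subsequence and positions 2, 4, 6, … form another.
Track A: 5, 25, 125, 625 — geometric with ratio 5.
Track B: -30, -13, ?, 21 — linear: a_n = -47 + 17·n.
Track B's pattern makes the blank 4.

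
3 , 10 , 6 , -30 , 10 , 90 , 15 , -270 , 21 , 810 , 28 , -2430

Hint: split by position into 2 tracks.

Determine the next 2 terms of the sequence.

36, 7290

Split by position mod 2 into 2 tracks.
Track A is 3, 6, 10, 15, 21, 28, which is the triangular numbers T_2, T_3, ….
Track B is 10, -30, 90, -270, 810, -2430, which is geometric with ratio -3.
Position 13 → track A, term 7 = 36.
Term 14 comes from track B (its 7th entry): 7290.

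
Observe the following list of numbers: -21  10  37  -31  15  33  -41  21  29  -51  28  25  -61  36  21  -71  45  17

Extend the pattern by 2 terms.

The terms cycle through 3 interleaved subsequences.
Stream A: -21, -31, -41, -51, -61, -71 — subtracting 10 each time.
Stream B: 10, 15, 21, 28, 36, 45 — triangular numbers starting at T_4.
Stream C: 37, 33, 29, 25, 21, 17 — subtracting 4 each time.
Position 19 falls in stream A as its term 7, giving -81.
Term 20 comes from stream B (its 7th entry): 55.

-81, 55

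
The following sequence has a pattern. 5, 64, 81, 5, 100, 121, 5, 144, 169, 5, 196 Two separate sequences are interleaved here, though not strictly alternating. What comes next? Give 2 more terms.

225, 5

Reading positions in blocks of 3 reveals the pattern ABB — 2 tracks woven together.
Track A: 5, 5, 5, 5 — constant 5.
Track B: 64, 81, 100, 121, 144, 169, 196 — the squares 8², 9², 10², ….
Position 12 → track B, term 8 = 225.
Position 13 → track A, term 5 = 5.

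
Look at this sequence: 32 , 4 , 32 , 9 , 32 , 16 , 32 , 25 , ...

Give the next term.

32

Positions 1, 3, 5, … form one subsequence and positions 2, 4, 6, … form another.
Stream A: 32, 32, 32, 32 (constant 32).
Stream B: 4, 9, 16, 25 (consecutive squares n² from n = 2).
The 9th slot belongs to stream A; its 5th term is 32.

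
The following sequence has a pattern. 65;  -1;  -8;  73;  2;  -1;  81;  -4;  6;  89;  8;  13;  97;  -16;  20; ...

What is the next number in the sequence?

105

Read the sequence 3 terms at a time; column i is its own pattern.
Stream A: 65, 73, 81, 89, 97. Arithmetic, step +8.
Stream B: -1, 2, -4, 8, -16. Geometric with ratio -2.
Stream C: -8, -1, 6, 13, 20. Adding 7 each time.
Term 16 comes from stream A (its 6th entry): 105.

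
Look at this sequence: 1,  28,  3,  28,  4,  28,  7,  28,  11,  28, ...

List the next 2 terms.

Taking every 2nd term gives 2 separate tracks.
Subsequence A: 1, 3, 4, 7, 11. A Fibonacci-like recurrence a_n = a_{n-1} + a_{n-2}.
Subsequence B: 28, 28, 28, 28, 28. Always 28.
Position 11 → subsequence A, term 6 = 18.
Position 12 falls in subsequence B as its term 6, giving 28.

18, 28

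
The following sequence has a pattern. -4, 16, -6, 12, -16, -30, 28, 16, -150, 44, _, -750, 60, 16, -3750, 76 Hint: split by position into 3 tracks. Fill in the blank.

-16

Split by position mod 3 into 3 tracks.
Subsequence A: -4, 12, 28, 44, 60, 76 — adding 16 each time.
Subsequence B: 16, -16, 16, ?, 16 — alternating ±16.
Subsequence C: -6, -30, -150, -750, -3750 — geometric, ×5 each step.
The gap is subsequence B's term 4; the rule gives -16.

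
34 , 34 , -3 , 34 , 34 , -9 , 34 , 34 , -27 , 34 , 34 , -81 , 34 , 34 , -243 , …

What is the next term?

34

The slot pattern repeats as AAB (period 3), so there are 2 interleaved tracks.
Track A: 34, 34, 34, 34, 34, 34, 34, 34, 34, 34 (always 34).
Track B: -3, -9, -27, -81, -243 (geometric with ratio 3).
The 16th slot belongs to track A; its 11th term is 34.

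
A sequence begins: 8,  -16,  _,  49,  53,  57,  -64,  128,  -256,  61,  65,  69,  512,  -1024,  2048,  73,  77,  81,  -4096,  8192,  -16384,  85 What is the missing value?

Positions follow the repeating pattern AAABBB; grouping by letter gives 2 tracks.
Subsequence A = 8, -16, ?, -64, 128, -256, 512, -1024, 2048, -4096, 8192, -16384: a geometric progression (common ratio -2).
Subsequence B = 49, 53, 57, 61, 65, 69, 73, 77, 81, 85: adding 4 each time.
So the missing entry in subsequence A is 32.

32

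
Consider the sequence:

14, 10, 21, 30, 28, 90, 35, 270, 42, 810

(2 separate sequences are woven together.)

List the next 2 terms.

49, 2430

Positions 1, 3, 5, … form one subsequence and positions 2, 4, 6, … form another.
Subsequence A: 14, 21, 28, 35, 42 — adding 7 each time.
Subsequence B: 10, 30, 90, 270, 810 — a geometric progression (common ratio 3).
Position 11 → subsequence A, term 6 = 49.
Position 12 falls in subsequence B as its term 6, giving 2430.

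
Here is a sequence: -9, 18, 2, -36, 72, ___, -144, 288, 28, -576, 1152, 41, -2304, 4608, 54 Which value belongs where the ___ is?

Reading positions in blocks of 3 reveals the pattern AAB — 2 tracks woven together.
Subsequence A: -9, 18, -36, 72, -144, 288, -576, 1152, -2304, 4608 — geometric with ratio -2.
Subsequence B: 2, ?, 28, 41, 54 — arithmetic with common difference +13.
So the missing entry in subsequence B is 15.

15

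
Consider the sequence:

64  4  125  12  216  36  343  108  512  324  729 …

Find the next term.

972

Taking every 2nd term gives 2 separate tracks.
Track A is 64, 125, 216, 343, 512, 729, which is the cubes 4³, 5³, 6³, ….
Track B is 4, 12, 36, 108, 324, which is a geometric progression (common ratio 3).
Position 12 falls in track B as its term 6, giving 972.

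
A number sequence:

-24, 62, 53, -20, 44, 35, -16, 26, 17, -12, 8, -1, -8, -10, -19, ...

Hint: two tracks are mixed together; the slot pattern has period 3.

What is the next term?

-4

Reading positions in blocks of 3 reveals the pattern ABB — 2 tracks woven together.
Track A = -24, -20, -16, -12, -8: arithmetic with common difference +4.
Track B = 62, 53, 44, 35, 26, 17, 8, -1, -10, -19: subtracting 9 each time.
Term 16 comes from track A (its 6th entry): -4.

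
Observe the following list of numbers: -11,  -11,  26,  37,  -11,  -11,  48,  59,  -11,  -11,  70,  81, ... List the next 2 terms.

-11, -11

Positions follow the repeating pattern AABB; grouping by letter gives 2 tracks.
Stream A: -11, -11, -11, -11, -11, -11 (the constant sequence -11).
Stream B: 26, 37, 48, 59, 70, 81 (arithmetic, step +11).
Position 13 falls in stream A as its term 7, giving -11.
Term 14 comes from stream A (its 8th entry): -11.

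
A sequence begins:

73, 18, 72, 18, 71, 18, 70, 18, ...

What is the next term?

Split by position mod 2 into 2 tracks.
Track A = 73, 72, 71, 70: arithmetic, step −1.
Track B = 18, 18, 18, 18: constant 18.
The 9th slot belongs to track A; its 5th term is 69.

69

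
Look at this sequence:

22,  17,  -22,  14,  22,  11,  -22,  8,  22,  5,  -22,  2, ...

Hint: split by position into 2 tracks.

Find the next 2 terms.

The terms cycle through 2 interleaved subsequences.
Track A: 22, -22, 22, -22, 22, -22. Alternating ±22.
Track B: 17, 14, 11, 8, 5, 2. Subtracting 3 each time.
Position 13 → track A, term 7 = 22.
Term 14 comes from track B (its 7th entry): -1.

22, -1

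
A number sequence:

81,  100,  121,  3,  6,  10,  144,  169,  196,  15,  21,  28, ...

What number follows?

Reading positions in blocks of 6 reveals the pattern AAABBB — 2 tracks woven together.
Track A: 81, 100, 121, 144, 169, 196 (consecutive squares n² from n = 9).
Track B: 3, 6, 10, 15, 21, 28 (triangular numbers n(n+1)/2 for n = 2, 3, …).
The 13th slot belongs to track A; its 7th term is 225.

225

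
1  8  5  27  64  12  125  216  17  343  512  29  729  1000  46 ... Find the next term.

1331

Reading positions in blocks of 3 reveals the pattern AAB — 2 tracks woven together.
Stream A = 1, 8, 27, 64, 125, 216, 343, 512, 729, 1000: the cubes 1³, 2³, 3³, ….
Stream B = 5, 12, 17, 29, 46: a Fibonacci-like recurrence a_n = a_{n-1} + a_{n-2}.
Position 16 → stream A, term 11 = 1331.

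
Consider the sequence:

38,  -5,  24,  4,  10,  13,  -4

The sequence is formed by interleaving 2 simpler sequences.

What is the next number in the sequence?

22

Positions 1, 3, 5, … form one subsequence and positions 2, 4, 6, … form another.
Track A: 38, 24, 10, -4 (arithmetic, step −14).
Track B: -5, 4, 13 (adding 9 each time).
The 8th slot belongs to track B; its 4th term is 22.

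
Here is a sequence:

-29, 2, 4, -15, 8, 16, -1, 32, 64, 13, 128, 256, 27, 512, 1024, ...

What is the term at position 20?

Reading positions in blocks of 3 reveals the pattern ABB — 2 tracks woven together.
Stream A: -29, -15, -1, 13, 27. Linear: a_n = -43 + 14·n.
Stream B: 2, 4, 8, 16, 32, 64, 128, 256, 512, 1024. Successive powers of 2.
Term 20 comes from stream B (its 13th entry): 8192.

8192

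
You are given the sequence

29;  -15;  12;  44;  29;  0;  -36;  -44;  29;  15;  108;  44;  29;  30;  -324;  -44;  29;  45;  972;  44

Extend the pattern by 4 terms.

29, 60, -2916, -44

Taking every 4th term gives 4 separate tracks.
Track A: 29, 29, 29, 29, 29. The constant sequence 29.
Track B: -15, 0, 15, 30, 45. Arithmetic with common difference +15.
Track C: 12, -36, 108, -324, 972. Geometric, ×-3 each step.
Track D: 44, -44, 44, -44, 44. The oscillation 44·(−1)^(n+1).
Term 21 comes from track A (its 6th entry): 29.
The 22nd slot belongs to track B; its 6th term is 60.
The 23rd slot belongs to track C; its 6th term is -2916.
Position 24 → track D, term 6 = -44.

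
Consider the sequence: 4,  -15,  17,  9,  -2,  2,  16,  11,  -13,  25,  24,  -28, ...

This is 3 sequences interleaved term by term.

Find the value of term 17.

Read the sequence 3 terms at a time; column i is its own pattern.
Track A: 4, 9, 16, 25 (consecutive squares n² from n = 2).
Track B: -15, -2, 11, 24 (arithmetic with common difference +13).
Track C: 17, 2, -13, -28 (arithmetic with common difference −15).
Position 17 falls in track B as its term 6, giving 50.

50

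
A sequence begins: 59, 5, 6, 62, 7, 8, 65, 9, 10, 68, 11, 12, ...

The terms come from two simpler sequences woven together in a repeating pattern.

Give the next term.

Positions follow the repeating pattern ABB; grouping by letter gives 2 tracks.
Track A: 59, 62, 65, 68 — linear: a_n = 56 + 3·n.
Track B: 5, 6, 7, 8, 9, 10, 11, 12 — adding 1 each time.
Position 13 → track A, term 5 = 71.

71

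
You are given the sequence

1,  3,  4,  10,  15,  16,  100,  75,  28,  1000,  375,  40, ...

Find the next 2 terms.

Taking every 3rd term gives 3 separate tracks.
Track A is 1, 10, 100, 1000, which is powers 10^0, 10^1, 10^2, ….
Track B is 3, 15, 75, 375, which is multiplying by 5 each time.
Track C is 4, 16, 28, 40, which is arithmetic, step +12.
Position 13 → track A, term 5 = 10000.
Position 14 → track B, term 5 = 1875.

10000, 1875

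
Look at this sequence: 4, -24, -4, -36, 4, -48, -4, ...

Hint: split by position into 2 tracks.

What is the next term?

-60

The terms cycle through 2 interleaved subsequences.
Track A: 4, -4, 4, -4 — alternating ±4.
Track B: -24, -36, -48 — arithmetic, step −12.
Position 8 → track B, term 4 = -60.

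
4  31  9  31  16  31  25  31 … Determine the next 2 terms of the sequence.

36, 31

Split by position mod 2 into 2 tracks.
Stream A = 4, 9, 16, 25: consecutive squares n² from n = 2.
Stream B = 31, 31, 31, 31: the constant sequence 31.
Term 9 comes from stream A (its 5th entry): 36.
The 10th slot belongs to stream B; its 5th term is 31.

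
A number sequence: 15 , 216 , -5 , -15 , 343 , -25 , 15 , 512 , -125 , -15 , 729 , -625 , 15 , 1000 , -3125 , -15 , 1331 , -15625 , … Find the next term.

15

Split by position mod 3: positions 1, 4, 7, … form one track, and each other residue class forms its own.
Subsequence A: 15, -15, 15, -15, 15, -15 (oscillating between 15 and -15).
Subsequence B: 216, 343, 512, 729, 1000, 1331 (perfect cubes starting at 6³).
Subsequence C: -5, -25, -125, -625, -3125, -15625 (a geometric progression (common ratio 5)).
The 19th slot belongs to subsequence A; its 7th term is 15.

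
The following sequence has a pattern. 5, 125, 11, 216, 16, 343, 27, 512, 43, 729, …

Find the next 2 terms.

70, 1000

Positions 1, 3, 5, … form one subsequence and positions 2, 4, 6, … form another.
Stream A: 5, 11, 16, 27, 43 — each term equals the sum of the previous two.
Stream B: 125, 216, 343, 512, 729 — consecutive cubes n³ from n = 5.
The 11th slot belongs to stream A; its 6th term is 70.
Term 12 comes from stream B (its 6th entry): 1000.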